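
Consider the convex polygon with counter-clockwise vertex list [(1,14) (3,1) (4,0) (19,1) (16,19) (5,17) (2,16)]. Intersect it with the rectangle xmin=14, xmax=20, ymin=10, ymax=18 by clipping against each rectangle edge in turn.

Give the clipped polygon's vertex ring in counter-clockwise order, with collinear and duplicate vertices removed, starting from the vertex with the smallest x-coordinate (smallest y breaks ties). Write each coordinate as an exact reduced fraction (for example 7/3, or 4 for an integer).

Clipped polygon: [(14,10) (35/2,10) (97/6,18) (14,18)]

1. After x ≥ 14: [(14,2/3) (19,1) (16,19) (14,205/11)]
2. After x ≤ 20: [(14,2/3) (19,1) (16,19) (14,205/11)]
3. After y ≥ 10: [(14,10) (35/2,10) (16,19) (14,205/11)]
4. After y ≤ 18: [(14,18) (14,10) (35/2,10) (97/6,18)]
5. Canonical ring: [(14,10) (35/2,10) (97/6,18) (14,18)]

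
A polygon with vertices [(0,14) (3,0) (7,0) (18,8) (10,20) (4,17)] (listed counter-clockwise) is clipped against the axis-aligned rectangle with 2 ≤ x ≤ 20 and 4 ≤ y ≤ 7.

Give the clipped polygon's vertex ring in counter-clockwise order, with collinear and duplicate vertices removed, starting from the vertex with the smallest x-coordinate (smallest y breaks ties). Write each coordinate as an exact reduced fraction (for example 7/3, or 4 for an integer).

Clipped polygon: [(2,14/3) (15/7,4) (25/2,4) (133/8,7) (2,7)]

1. After x ≥ 2: [(2,31/2) (2,14/3) (3,0) (7,0) (18,8) (10,20) (4,17)]
2. After x ≤ 20: [(2,31/2) (2,14/3) (3,0) (7,0) (18,8) (10,20) (4,17)]
3. After y ≥ 4: [(2,31/2) (2,14/3) (15/7,4) (25/2,4) (18,8) (10,20) (4,17)]
4. After y ≤ 7: [(2,7) (2,14/3) (15/7,4) (25/2,4) (133/8,7)]
5. Canonical ring: [(2,14/3) (15/7,4) (25/2,4) (133/8,7) (2,7)]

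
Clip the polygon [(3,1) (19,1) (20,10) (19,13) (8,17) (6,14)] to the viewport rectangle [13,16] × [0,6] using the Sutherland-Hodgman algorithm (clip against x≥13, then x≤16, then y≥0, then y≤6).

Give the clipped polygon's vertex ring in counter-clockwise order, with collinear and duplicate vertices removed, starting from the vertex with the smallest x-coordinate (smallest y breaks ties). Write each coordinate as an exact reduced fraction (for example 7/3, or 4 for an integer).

Clipped polygon: [(13,1) (16,1) (16,6) (13,6)]

1. After x ≥ 13: [(13,1) (19,1) (20,10) (19,13) (13,167/11)]
2. After x ≤ 16: [(13,1) (16,1) (16,155/11) (13,167/11)]
3. After y ≥ 0: [(13,1) (16,1) (16,155/11) (13,167/11)]
4. After y ≤ 6: [(13,6) (13,1) (16,1) (16,6)]
5. Canonical ring: [(13,1) (16,1) (16,6) (13,6)]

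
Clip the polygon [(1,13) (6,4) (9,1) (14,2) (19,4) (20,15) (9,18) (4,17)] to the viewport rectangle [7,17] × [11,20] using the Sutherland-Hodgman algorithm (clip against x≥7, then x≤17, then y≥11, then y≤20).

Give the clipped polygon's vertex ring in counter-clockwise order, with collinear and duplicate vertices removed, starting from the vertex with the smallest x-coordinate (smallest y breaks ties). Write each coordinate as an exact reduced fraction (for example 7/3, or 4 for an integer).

1. After x ≥ 7: [(7,3) (9,1) (14,2) (19,4) (20,15) (9,18) (7,88/5)]
2. After x ≤ 17: [(7,3) (9,1) (14,2) (17,16/5) (17,174/11) (9,18) (7,88/5)]
3. After y ≥ 11: [(7,11) (17,11) (17,174/11) (9,18) (7,88/5)]
4. After y ≤ 20: [(7,11) (17,11) (17,174/11) (9,18) (7,88/5)]
5. Canonical ring: [(7,11) (17,11) (17,174/11) (9,18) (7,88/5)]

Clipped polygon: [(7,11) (17,11) (17,174/11) (9,18) (7,88/5)]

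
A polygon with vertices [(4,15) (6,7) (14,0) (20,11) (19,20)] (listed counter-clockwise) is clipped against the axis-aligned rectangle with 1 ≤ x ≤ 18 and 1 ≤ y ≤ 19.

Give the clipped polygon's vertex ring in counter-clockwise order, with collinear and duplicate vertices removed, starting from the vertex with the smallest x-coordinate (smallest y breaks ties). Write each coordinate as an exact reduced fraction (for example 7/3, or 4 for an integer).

Clipped polygon: [(4,15) (6,7) (90/7,1) (160/11,1) (18,22/3) (18,19) (16,19)]

1. After x ≥ 1: [(4,15) (6,7) (14,0) (20,11) (19,20)]
2. After x ≤ 18: [(18,59/3) (4,15) (6,7) (14,0) (18,22/3)]
3. After y ≥ 1: [(18,59/3) (4,15) (6,7) (90/7,1) (160/11,1) (18,22/3)]
4. After y ≤ 19: [(18,19) (16,19) (4,15) (6,7) (90/7,1) (160/11,1) (18,22/3)]
5. Canonical ring: [(4,15) (6,7) (90/7,1) (160/11,1) (18,22/3) (18,19) (16,19)]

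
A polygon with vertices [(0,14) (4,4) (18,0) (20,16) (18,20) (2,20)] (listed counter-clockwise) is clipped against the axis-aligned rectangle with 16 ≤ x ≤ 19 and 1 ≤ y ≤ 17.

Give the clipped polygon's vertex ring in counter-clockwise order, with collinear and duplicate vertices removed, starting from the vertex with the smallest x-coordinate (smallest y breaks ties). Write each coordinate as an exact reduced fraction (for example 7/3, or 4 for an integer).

1. After x ≥ 16: [(16,4/7) (18,0) (20,16) (18,20) (16,20)]
2. After x ≤ 19: [(16,4/7) (18,0) (19,8) (19,18) (18,20) (16,20)]
3. After y ≥ 1: [(16,1) (145/8,1) (19,8) (19,18) (18,20) (16,20)]
4. After y ≤ 17: [(16,17) (16,1) (145/8,1) (19,8) (19,17)]
5. Canonical ring: [(16,1) (145/8,1) (19,8) (19,17) (16,17)]

Clipped polygon: [(16,1) (145/8,1) (19,8) (19,17) (16,17)]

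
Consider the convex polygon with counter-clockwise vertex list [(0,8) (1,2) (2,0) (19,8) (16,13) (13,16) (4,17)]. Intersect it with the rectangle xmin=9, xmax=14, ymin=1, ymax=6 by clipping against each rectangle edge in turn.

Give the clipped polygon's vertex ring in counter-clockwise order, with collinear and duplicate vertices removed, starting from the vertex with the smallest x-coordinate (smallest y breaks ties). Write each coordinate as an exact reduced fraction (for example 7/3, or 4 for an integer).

1. After x ≥ 9: [(9,56/17) (19,8) (16,13) (13,16) (9,148/9)]
2. After x ≤ 14: [(9,56/17) (14,96/17) (14,15) (13,16) (9,148/9)]
3. After y ≥ 1: [(9,56/17) (14,96/17) (14,15) (13,16) (9,148/9)]
4. After y ≤ 6: [(9,6) (9,56/17) (14,96/17) (14,6)]
5. Canonical ring: [(9,56/17) (14,96/17) (14,6) (9,6)]

Clipped polygon: [(9,56/17) (14,96/17) (14,6) (9,6)]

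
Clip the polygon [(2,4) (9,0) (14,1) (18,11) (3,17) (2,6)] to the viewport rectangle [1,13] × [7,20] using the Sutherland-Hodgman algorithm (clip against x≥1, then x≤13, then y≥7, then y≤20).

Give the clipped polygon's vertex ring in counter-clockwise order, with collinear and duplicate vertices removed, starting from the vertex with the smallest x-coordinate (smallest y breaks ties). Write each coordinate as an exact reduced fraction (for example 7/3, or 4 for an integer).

Clipped polygon: [(23/11,7) (13,7) (13,13) (3,17)]

1. After x ≥ 1: [(2,4) (9,0) (14,1) (18,11) (3,17) (2,6)]
2. After x ≤ 13: [(2,4) (9,0) (13,4/5) (13,13) (3,17) (2,6)]
3. After y ≥ 7: [(13,7) (13,13) (3,17) (23/11,7)]
4. After y ≤ 20: [(13,7) (13,13) (3,17) (23/11,7)]
5. Canonical ring: [(23/11,7) (13,7) (13,13) (3,17)]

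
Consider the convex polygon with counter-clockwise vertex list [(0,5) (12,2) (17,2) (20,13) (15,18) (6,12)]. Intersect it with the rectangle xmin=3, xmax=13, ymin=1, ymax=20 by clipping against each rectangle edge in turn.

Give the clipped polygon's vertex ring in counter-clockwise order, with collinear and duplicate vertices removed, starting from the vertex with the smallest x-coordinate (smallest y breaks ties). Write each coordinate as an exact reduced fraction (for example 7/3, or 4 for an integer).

1. After x ≥ 3: [(3,17/2) (3,17/4) (12,2) (17,2) (20,13) (15,18) (6,12)]
2. After x ≤ 13: [(3,17/2) (3,17/4) (12,2) (13,2) (13,50/3) (6,12)]
3. After y ≥ 1: [(3,17/2) (3,17/4) (12,2) (13,2) (13,50/3) (6,12)]
4. After y ≤ 20: [(3,17/2) (3,17/4) (12,2) (13,2) (13,50/3) (6,12)]
5. Canonical ring: [(3,17/4) (12,2) (13,2) (13,50/3) (6,12) (3,17/2)]

Clipped polygon: [(3,17/4) (12,2) (13,2) (13,50/3) (6,12) (3,17/2)]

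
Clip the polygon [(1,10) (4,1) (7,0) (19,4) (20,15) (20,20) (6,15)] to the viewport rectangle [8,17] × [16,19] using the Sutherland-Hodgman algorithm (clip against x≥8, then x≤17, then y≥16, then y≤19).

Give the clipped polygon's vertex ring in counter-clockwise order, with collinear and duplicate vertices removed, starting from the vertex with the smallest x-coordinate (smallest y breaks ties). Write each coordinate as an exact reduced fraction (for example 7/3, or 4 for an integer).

Clipped polygon: [(44/5,16) (17,16) (17,265/14)]

1. After x ≥ 8: [(8,1/3) (19,4) (20,15) (20,20) (8,110/7)]
2. After x ≤ 17: [(8,1/3) (17,10/3) (17,265/14) (8,110/7)]
3. After y ≥ 16: [(17,16) (17,265/14) (44/5,16)]
4. After y ≤ 19: [(17,16) (17,265/14) (44/5,16)]
5. Canonical ring: [(44/5,16) (17,16) (17,265/14)]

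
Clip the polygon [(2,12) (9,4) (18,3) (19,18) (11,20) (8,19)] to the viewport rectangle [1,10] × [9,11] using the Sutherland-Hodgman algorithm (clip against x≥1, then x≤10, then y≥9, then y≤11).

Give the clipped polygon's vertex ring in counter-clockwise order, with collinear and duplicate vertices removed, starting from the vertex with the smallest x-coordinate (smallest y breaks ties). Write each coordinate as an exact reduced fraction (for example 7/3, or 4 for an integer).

1. After x ≥ 1: [(2,12) (9,4) (18,3) (19,18) (11,20) (8,19)]
2. After x ≤ 10: [(2,12) (9,4) (10,35/9) (10,59/3) (8,19)]
3. After y ≥ 9: [(2,12) (37/8,9) (10,9) (10,59/3) (8,19)]
4. After y ≤ 11: [(23/8,11) (37/8,9) (10,9) (10,11)]
5. Canonical ring: [(23/8,11) (37/8,9) (10,9) (10,11)]

Clipped polygon: [(23/8,11) (37/8,9) (10,9) (10,11)]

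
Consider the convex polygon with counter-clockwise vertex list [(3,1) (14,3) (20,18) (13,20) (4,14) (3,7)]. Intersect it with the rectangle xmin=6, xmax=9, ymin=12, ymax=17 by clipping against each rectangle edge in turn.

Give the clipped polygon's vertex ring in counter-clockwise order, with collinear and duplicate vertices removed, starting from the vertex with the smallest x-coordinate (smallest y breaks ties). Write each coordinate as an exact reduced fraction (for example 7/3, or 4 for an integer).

1. After x ≥ 6: [(6,17/11) (14,3) (20,18) (13,20) (6,46/3)]
2. After x ≤ 9: [(6,17/11) (9,23/11) (9,52/3) (6,46/3)]
3. After y ≥ 12: [(6,12) (9,12) (9,52/3) (6,46/3)]
4. After y ≤ 17: [(6,12) (9,12) (9,17) (17/2,17) (6,46/3)]
5. Canonical ring: [(6,12) (9,12) (9,17) (17/2,17) (6,46/3)]

Clipped polygon: [(6,12) (9,12) (9,17) (17/2,17) (6,46/3)]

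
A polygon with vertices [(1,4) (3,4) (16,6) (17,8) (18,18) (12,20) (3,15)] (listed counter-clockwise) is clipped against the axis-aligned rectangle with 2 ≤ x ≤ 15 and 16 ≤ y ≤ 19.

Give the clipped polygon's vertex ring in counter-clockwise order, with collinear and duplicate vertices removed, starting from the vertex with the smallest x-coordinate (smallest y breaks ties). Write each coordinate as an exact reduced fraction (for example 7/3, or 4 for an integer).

1. After x ≥ 2: [(2,19/2) (2,4) (3,4) (16,6) (17,8) (18,18) (12,20) (3,15)]
2. After x ≤ 15: [(2,19/2) (2,4) (3,4) (15,76/13) (15,19) (12,20) (3,15)]
3. After y ≥ 16: [(15,16) (15,19) (12,20) (24/5,16)]
4. After y ≤ 19: [(15,16) (15,19) (15,19) (51/5,19) (24/5,16)]
5. Canonical ring: [(24/5,16) (15,16) (15,19) (51/5,19)]

Clipped polygon: [(24/5,16) (15,16) (15,19) (51/5,19)]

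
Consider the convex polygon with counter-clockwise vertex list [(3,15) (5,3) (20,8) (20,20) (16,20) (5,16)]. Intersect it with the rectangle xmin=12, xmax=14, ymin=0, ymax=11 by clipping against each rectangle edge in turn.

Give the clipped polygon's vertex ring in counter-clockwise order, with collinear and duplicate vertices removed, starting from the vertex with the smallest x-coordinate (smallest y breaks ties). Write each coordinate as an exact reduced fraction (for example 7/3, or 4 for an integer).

1. After x ≥ 12: [(12,16/3) (20,8) (20,20) (16,20) (12,204/11)]
2. After x ≤ 14: [(12,16/3) (14,6) (14,212/11) (12,204/11)]
3. After y ≥ 0: [(12,16/3) (14,6) (14,212/11) (12,204/11)]
4. After y ≤ 11: [(12,11) (12,16/3) (14,6) (14,11)]
5. Canonical ring: [(12,16/3) (14,6) (14,11) (12,11)]

Clipped polygon: [(12,16/3) (14,6) (14,11) (12,11)]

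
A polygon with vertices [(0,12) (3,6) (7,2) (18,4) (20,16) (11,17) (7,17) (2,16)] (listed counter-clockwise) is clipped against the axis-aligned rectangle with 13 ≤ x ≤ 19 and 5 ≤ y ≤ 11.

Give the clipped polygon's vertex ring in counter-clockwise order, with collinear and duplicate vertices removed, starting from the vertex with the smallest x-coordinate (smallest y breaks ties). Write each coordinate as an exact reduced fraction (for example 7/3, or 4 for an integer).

Clipped polygon: [(13,5) (109/6,5) (19,10) (19,11) (13,11)]

1. After x ≥ 13: [(13,34/11) (18,4) (20,16) (13,151/9)]
2. After x ≤ 19: [(13,34/11) (18,4) (19,10) (19,145/9) (13,151/9)]
3. After y ≥ 5: [(13,5) (109/6,5) (19,10) (19,145/9) (13,151/9)]
4. After y ≤ 11: [(13,11) (13,5) (109/6,5) (19,10) (19,11)]
5. Canonical ring: [(13,5) (109/6,5) (19,10) (19,11) (13,11)]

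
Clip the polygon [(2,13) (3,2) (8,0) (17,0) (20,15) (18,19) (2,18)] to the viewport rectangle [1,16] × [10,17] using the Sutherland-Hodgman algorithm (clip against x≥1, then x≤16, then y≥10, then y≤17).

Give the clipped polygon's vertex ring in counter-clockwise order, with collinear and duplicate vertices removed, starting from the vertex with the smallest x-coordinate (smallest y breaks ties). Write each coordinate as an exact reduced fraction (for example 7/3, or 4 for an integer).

Clipped polygon: [(2,13) (25/11,10) (16,10) (16,17) (2,17)]

1. After x ≥ 1: [(2,13) (3,2) (8,0) (17,0) (20,15) (18,19) (2,18)]
2. After x ≤ 16: [(2,13) (3,2) (8,0) (16,0) (16,151/8) (2,18)]
3. After y ≥ 10: [(2,13) (25/11,10) (16,10) (16,151/8) (2,18)]
4. After y ≤ 17: [(2,17) (2,13) (25/11,10) (16,10) (16,17)]
5. Canonical ring: [(2,13) (25/11,10) (16,10) (16,17) (2,17)]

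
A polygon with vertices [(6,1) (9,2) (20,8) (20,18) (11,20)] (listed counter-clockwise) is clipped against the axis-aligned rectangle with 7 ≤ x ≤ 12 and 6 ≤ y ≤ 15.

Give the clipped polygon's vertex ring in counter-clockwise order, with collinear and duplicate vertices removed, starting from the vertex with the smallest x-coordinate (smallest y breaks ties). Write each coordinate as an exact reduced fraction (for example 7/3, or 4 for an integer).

1. After x ≥ 7: [(7,24/5) (7,4/3) (9,2) (20,8) (20,18) (11,20)]
2. After x ≤ 12: [(7,24/5) (7,4/3) (9,2) (12,40/11) (12,178/9) (11,20)]
3. After y ≥ 6: [(139/19,6) (12,6) (12,178/9) (11,20)]
4. After y ≤ 15: [(184/19,15) (139/19,6) (12,6) (12,15)]
5. Canonical ring: [(139/19,6) (12,6) (12,15) (184/19,15)]

Clipped polygon: [(139/19,6) (12,6) (12,15) (184/19,15)]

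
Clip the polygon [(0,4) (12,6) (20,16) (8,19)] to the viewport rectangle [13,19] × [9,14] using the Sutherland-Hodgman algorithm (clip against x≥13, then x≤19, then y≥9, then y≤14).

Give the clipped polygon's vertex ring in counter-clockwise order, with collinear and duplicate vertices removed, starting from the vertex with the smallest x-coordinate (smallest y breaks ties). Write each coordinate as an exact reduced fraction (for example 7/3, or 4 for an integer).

1. After x ≥ 13: [(13,29/4) (20,16) (13,71/4)]
2. After x ≤ 19: [(13,29/4) (19,59/4) (19,65/4) (13,71/4)]
3. After y ≥ 9: [(13,9) (72/5,9) (19,59/4) (19,65/4) (13,71/4)]
4. After y ≤ 14: [(13,14) (13,9) (72/5,9) (92/5,14)]
5. Canonical ring: [(13,9) (72/5,9) (92/5,14) (13,14)]

Clipped polygon: [(13,9) (72/5,9) (92/5,14) (13,14)]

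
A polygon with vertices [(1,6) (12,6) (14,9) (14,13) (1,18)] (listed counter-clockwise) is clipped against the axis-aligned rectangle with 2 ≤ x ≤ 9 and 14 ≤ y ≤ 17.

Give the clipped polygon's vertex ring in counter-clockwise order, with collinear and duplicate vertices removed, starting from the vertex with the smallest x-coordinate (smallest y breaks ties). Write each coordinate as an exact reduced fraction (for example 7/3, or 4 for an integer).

Clipped polygon: [(2,14) (9,14) (9,194/13) (18/5,17) (2,17)]

1. After x ≥ 2: [(2,6) (12,6) (14,9) (14,13) (2,229/13)]
2. After x ≤ 9: [(2,6) (9,6) (9,194/13) (2,229/13)]
3. After y ≥ 14: [(2,14) (9,14) (9,194/13) (2,229/13)]
4. After y ≤ 17: [(2,17) (2,14) (9,14) (9,194/13) (18/5,17)]
5. Canonical ring: [(2,14) (9,14) (9,194/13) (18/5,17) (2,17)]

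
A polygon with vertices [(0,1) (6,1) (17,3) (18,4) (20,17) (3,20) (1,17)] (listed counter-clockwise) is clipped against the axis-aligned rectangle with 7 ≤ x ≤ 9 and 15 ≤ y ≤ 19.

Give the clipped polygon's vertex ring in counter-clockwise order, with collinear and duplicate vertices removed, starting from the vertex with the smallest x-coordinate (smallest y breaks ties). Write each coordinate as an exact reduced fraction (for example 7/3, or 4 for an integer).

1. After x ≥ 7: [(7,13/11) (17,3) (18,4) (20,17) (7,328/17)]
2. After x ≤ 9: [(7,13/11) (9,17/11) (9,322/17) (7,328/17)]
3. After y ≥ 15: [(7,15) (9,15) (9,322/17) (7,328/17)]
4. After y ≤ 19: [(7,19) (7,15) (9,15) (9,322/17) (26/3,19)]
5. Canonical ring: [(7,15) (9,15) (9,322/17) (26/3,19) (7,19)]

Clipped polygon: [(7,15) (9,15) (9,322/17) (26/3,19) (7,19)]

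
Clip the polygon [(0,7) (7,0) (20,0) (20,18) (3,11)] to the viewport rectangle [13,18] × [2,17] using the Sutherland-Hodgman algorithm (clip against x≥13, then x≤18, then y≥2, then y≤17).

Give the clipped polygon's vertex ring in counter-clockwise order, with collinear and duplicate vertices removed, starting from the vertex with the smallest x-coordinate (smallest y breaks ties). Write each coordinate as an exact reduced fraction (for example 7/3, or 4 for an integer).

Clipped polygon: [(13,2) (18,2) (18,17) (123/7,17) (13,257/17)]

1. After x ≥ 13: [(13,0) (20,0) (20,18) (13,257/17)]
2. After x ≤ 18: [(13,0) (18,0) (18,292/17) (13,257/17)]
3. After y ≥ 2: [(13,2) (18,2) (18,292/17) (13,257/17)]
4. After y ≤ 17: [(13,2) (18,2) (18,17) (123/7,17) (13,257/17)]
5. Canonical ring: [(13,2) (18,2) (18,17) (123/7,17) (13,257/17)]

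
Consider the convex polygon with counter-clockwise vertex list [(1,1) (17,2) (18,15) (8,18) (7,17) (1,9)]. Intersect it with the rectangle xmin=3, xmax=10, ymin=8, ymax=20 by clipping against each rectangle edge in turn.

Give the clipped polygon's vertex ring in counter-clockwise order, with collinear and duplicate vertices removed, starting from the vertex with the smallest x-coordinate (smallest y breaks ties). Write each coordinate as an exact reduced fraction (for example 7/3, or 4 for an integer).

1. After x ≥ 3: [(3,9/8) (17,2) (18,15) (8,18) (7,17) (3,35/3)]
2. After x ≤ 10: [(3,9/8) (10,25/16) (10,87/5) (8,18) (7,17) (3,35/3)]
3. After y ≥ 8: [(3,8) (10,8) (10,87/5) (8,18) (7,17) (3,35/3)]
4. After y ≤ 20: [(3,8) (10,8) (10,87/5) (8,18) (7,17) (3,35/3)]
5. Canonical ring: [(3,8) (10,8) (10,87/5) (8,18) (7,17) (3,35/3)]

Clipped polygon: [(3,8) (10,8) (10,87/5) (8,18) (7,17) (3,35/3)]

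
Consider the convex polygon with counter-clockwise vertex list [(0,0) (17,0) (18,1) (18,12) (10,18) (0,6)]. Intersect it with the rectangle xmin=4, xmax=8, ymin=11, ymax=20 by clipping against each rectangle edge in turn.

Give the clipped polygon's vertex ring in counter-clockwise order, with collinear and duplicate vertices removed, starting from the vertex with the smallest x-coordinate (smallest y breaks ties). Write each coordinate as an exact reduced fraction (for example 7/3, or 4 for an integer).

Clipped polygon: [(25/6,11) (8,11) (8,78/5)]

1. After x ≥ 4: [(4,0) (17,0) (18,1) (18,12) (10,18) (4,54/5)]
2. After x ≤ 8: [(4,0) (8,0) (8,78/5) (4,54/5)]
3. After y ≥ 11: [(8,11) (8,78/5) (25/6,11)]
4. After y ≤ 20: [(8,11) (8,78/5) (25/6,11)]
5. Canonical ring: [(25/6,11) (8,11) (8,78/5)]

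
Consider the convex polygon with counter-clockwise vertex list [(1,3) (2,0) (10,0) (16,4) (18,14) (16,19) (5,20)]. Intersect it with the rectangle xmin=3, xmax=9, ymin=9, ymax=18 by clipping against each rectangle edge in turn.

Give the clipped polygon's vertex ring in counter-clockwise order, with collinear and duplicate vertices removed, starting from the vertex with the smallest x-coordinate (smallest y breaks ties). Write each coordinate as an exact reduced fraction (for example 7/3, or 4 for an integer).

1. After x ≥ 3: [(3,23/2) (3,0) (10,0) (16,4) (18,14) (16,19) (5,20)]
2. After x ≤ 9: [(3,23/2) (3,0) (9,0) (9,216/11) (5,20)]
3. After y ≥ 9: [(3,23/2) (3,9) (9,9) (9,216/11) (5,20)]
4. After y ≤ 18: [(77/17,18) (3,23/2) (3,9) (9,9) (9,18)]
5. Canonical ring: [(3,9) (9,9) (9,18) (77/17,18) (3,23/2)]

Clipped polygon: [(3,9) (9,9) (9,18) (77/17,18) (3,23/2)]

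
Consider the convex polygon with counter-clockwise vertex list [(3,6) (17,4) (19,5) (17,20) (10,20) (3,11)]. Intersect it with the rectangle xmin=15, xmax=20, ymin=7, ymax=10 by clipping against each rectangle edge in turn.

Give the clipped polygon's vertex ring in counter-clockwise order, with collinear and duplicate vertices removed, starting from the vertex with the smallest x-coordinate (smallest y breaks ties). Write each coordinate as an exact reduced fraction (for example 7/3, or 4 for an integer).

1. After x ≥ 15: [(15,30/7) (17,4) (19,5) (17,20) (15,20)]
2. After x ≤ 20: [(15,30/7) (17,4) (19,5) (17,20) (15,20)]
3. After y ≥ 7: [(15,7) (281/15,7) (17,20) (15,20)]
4. After y ≤ 10: [(15,10) (15,7) (281/15,7) (55/3,10)]
5. Canonical ring: [(15,7) (281/15,7) (55/3,10) (15,10)]

Clipped polygon: [(15,7) (281/15,7) (55/3,10) (15,10)]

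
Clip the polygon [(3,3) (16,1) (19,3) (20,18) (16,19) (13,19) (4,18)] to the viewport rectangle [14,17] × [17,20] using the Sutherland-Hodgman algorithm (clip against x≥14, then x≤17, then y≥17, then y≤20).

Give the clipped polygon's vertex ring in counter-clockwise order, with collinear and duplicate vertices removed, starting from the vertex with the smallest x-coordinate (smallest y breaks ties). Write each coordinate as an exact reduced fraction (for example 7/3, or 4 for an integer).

Clipped polygon: [(14,17) (17,17) (17,75/4) (16,19) (14,19)]

1. After x ≥ 14: [(14,17/13) (16,1) (19,3) (20,18) (16,19) (14,19)]
2. After x ≤ 17: [(14,17/13) (16,1) (17,5/3) (17,75/4) (16,19) (14,19)]
3. After y ≥ 17: [(14,17) (17,17) (17,75/4) (16,19) (14,19)]
4. After y ≤ 20: [(14,17) (17,17) (17,75/4) (16,19) (14,19)]
5. Canonical ring: [(14,17) (17,17) (17,75/4) (16,19) (14,19)]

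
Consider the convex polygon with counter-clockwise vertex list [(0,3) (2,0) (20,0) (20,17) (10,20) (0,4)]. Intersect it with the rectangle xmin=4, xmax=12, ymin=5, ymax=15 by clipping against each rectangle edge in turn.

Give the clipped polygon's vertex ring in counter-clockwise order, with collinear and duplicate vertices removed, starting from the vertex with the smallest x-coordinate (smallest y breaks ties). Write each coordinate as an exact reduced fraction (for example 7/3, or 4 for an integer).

1. After x ≥ 4: [(4,0) (20,0) (20,17) (10,20) (4,52/5)]
2. After x ≤ 12: [(4,0) (12,0) (12,97/5) (10,20) (4,52/5)]
3. After y ≥ 5: [(4,5) (12,5) (12,97/5) (10,20) (4,52/5)]
4. After y ≤ 15: [(4,5) (12,5) (12,15) (55/8,15) (4,52/5)]
5. Canonical ring: [(4,5) (12,5) (12,15) (55/8,15) (4,52/5)]

Clipped polygon: [(4,5) (12,5) (12,15) (55/8,15) (4,52/5)]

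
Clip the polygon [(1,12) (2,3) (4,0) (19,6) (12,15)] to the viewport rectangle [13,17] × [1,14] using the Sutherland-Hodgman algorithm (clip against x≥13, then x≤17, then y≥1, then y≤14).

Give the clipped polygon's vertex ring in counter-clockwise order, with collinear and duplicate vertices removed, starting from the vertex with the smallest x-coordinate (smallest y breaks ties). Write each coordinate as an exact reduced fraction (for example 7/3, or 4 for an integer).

1. After x ≥ 13: [(13,18/5) (19,6) (13,96/7)]
2. After x ≤ 17: [(13,18/5) (17,26/5) (17,60/7) (13,96/7)]
3. After y ≥ 1: [(13,18/5) (17,26/5) (17,60/7) (13,96/7)]
4. After y ≤ 14: [(13,18/5) (17,26/5) (17,60/7) (13,96/7)]
5. Canonical ring: [(13,18/5) (17,26/5) (17,60/7) (13,96/7)]

Clipped polygon: [(13,18/5) (17,26/5) (17,60/7) (13,96/7)]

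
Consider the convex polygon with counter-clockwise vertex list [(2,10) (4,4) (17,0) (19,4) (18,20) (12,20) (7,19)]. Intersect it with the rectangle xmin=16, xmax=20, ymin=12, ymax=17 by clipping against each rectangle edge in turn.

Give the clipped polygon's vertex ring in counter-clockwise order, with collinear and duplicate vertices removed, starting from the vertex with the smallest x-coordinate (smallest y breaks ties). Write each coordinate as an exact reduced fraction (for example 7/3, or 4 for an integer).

Clipped polygon: [(16,12) (37/2,12) (291/16,17) (16,17)]

1. After x ≥ 16: [(16,4/13) (17,0) (19,4) (18,20) (16,20)]
2. After x ≤ 20: [(16,4/13) (17,0) (19,4) (18,20) (16,20)]
3. After y ≥ 12: [(16,12) (37/2,12) (18,20) (16,20)]
4. After y ≤ 17: [(16,17) (16,12) (37/2,12) (291/16,17)]
5. Canonical ring: [(16,12) (37/2,12) (291/16,17) (16,17)]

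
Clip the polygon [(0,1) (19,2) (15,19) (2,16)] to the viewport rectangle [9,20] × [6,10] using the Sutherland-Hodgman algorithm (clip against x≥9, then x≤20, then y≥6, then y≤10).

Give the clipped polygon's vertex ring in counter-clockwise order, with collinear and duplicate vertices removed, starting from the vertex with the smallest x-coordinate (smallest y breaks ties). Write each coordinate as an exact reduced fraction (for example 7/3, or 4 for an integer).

1. After x ≥ 9: [(9,28/19) (19,2) (15,19) (9,229/13)]
2. After x ≤ 20: [(9,28/19) (19,2) (15,19) (9,229/13)]
3. After y ≥ 6: [(9,6) (307/17,6) (15,19) (9,229/13)]
4. After y ≤ 10: [(9,10) (9,6) (307/17,6) (291/17,10)]
5. Canonical ring: [(9,6) (307/17,6) (291/17,10) (9,10)]

Clipped polygon: [(9,6) (307/17,6) (291/17,10) (9,10)]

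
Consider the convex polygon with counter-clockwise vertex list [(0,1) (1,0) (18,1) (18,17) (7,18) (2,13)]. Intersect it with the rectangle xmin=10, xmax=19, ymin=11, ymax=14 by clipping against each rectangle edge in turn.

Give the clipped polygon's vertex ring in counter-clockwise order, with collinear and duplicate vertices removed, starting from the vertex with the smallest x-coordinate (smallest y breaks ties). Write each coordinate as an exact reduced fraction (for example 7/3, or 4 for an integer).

Clipped polygon: [(10,11) (18,11) (18,14) (10,14)]

1. After x ≥ 10: [(10,9/17) (18,1) (18,17) (10,195/11)]
2. After x ≤ 19: [(10,9/17) (18,1) (18,17) (10,195/11)]
3. After y ≥ 11: [(10,11) (18,11) (18,17) (10,195/11)]
4. After y ≤ 14: [(10,14) (10,11) (18,11) (18,14)]
5. Canonical ring: [(10,11) (18,11) (18,14) (10,14)]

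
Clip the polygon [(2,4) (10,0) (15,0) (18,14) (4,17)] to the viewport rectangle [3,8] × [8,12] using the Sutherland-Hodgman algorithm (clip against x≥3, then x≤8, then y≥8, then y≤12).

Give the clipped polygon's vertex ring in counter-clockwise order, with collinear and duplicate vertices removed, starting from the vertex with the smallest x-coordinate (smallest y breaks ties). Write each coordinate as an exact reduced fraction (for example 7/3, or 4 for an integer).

Clipped polygon: [(3,8) (8,8) (8,12) (42/13,12) (3,21/2)]

1. After x ≥ 3: [(3,21/2) (3,7/2) (10,0) (15,0) (18,14) (4,17)]
2. After x ≤ 8: [(3,21/2) (3,7/2) (8,1) (8,113/7) (4,17)]
3. After y ≥ 8: [(3,21/2) (3,8) (8,8) (8,113/7) (4,17)]
4. After y ≤ 12: [(42/13,12) (3,21/2) (3,8) (8,8) (8,12)]
5. Canonical ring: [(3,8) (8,8) (8,12) (42/13,12) (3,21/2)]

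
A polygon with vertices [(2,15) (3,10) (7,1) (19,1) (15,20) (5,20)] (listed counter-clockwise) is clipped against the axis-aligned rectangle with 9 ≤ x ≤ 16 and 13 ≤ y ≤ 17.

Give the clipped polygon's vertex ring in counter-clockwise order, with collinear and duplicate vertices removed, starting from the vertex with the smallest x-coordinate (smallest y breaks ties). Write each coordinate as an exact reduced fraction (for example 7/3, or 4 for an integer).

Clipped polygon: [(9,13) (16,13) (16,61/4) (297/19,17) (9,17)]

1. After x ≥ 9: [(9,1) (19,1) (15,20) (9,20)]
2. After x ≤ 16: [(9,1) (16,1) (16,61/4) (15,20) (9,20)]
3. After y ≥ 13: [(9,13) (16,13) (16,61/4) (15,20) (9,20)]
4. After y ≤ 17: [(9,17) (9,13) (16,13) (16,61/4) (297/19,17)]
5. Canonical ring: [(9,13) (16,13) (16,61/4) (297/19,17) (9,17)]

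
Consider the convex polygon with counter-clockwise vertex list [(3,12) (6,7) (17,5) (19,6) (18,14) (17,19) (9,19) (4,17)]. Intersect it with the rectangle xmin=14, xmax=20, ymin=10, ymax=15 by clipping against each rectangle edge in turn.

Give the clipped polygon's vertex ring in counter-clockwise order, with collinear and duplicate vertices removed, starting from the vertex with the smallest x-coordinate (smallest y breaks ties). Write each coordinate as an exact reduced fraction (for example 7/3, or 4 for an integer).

1. After x ≥ 14: [(14,61/11) (17,5) (19,6) (18,14) (17,19) (14,19)]
2. After x ≤ 20: [(14,61/11) (17,5) (19,6) (18,14) (17,19) (14,19)]
3. After y ≥ 10: [(14,10) (37/2,10) (18,14) (17,19) (14,19)]
4. After y ≤ 15: [(14,15) (14,10) (37/2,10) (18,14) (89/5,15)]
5. Canonical ring: [(14,10) (37/2,10) (18,14) (89/5,15) (14,15)]

Clipped polygon: [(14,10) (37/2,10) (18,14) (89/5,15) (14,15)]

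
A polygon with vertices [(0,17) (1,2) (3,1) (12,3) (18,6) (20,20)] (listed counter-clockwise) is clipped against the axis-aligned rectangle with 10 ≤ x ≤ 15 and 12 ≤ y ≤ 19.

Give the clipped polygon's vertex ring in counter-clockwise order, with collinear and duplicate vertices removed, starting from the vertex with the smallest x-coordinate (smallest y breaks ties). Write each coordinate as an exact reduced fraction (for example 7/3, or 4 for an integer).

1. After x ≥ 10: [(10,37/2) (10,23/9) (12,3) (18,6) (20,20)]
2. After x ≤ 15: [(15,77/4) (10,37/2) (10,23/9) (12,3) (15,9/2)]
3. After y ≥ 12: [(15,12) (15,77/4) (10,37/2) (10,12)]
4. After y ≤ 19: [(15,12) (15,19) (40/3,19) (10,37/2) (10,12)]
5. Canonical ring: [(10,12) (15,12) (15,19) (40/3,19) (10,37/2)]

Clipped polygon: [(10,12) (15,12) (15,19) (40/3,19) (10,37/2)]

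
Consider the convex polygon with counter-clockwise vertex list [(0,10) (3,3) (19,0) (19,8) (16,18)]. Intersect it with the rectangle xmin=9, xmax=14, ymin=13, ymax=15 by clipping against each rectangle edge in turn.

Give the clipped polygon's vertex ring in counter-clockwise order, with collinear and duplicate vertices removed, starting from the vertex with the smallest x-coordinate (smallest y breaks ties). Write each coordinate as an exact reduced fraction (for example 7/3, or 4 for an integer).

Clipped polygon: [(9,13) (14,13) (14,15) (10,15) (9,29/2)]

1. After x ≥ 9: [(9,29/2) (9,15/8) (19,0) (19,8) (16,18)]
2. After x ≤ 14: [(14,17) (9,29/2) (9,15/8) (14,15/16)]
3. After y ≥ 13: [(14,13) (14,17) (9,29/2) (9,13)]
4. After y ≤ 15: [(14,13) (14,15) (10,15) (9,29/2) (9,13)]
5. Canonical ring: [(9,13) (14,13) (14,15) (10,15) (9,29/2)]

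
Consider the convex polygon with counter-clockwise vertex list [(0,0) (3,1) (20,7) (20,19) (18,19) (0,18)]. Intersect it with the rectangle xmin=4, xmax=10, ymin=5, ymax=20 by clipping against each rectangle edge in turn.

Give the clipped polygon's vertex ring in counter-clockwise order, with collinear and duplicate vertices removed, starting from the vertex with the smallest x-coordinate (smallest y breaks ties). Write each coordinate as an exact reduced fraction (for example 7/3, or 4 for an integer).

1. After x ≥ 4: [(4,23/17) (20,7) (20,19) (18,19) (4,164/9)]
2. After x ≤ 10: [(4,23/17) (10,59/17) (10,167/9) (4,164/9)]
3. After y ≥ 5: [(4,5) (10,5) (10,167/9) (4,164/9)]
4. After y ≤ 20: [(4,5) (10,5) (10,167/9) (4,164/9)]
5. Canonical ring: [(4,5) (10,5) (10,167/9) (4,164/9)]

Clipped polygon: [(4,5) (10,5) (10,167/9) (4,164/9)]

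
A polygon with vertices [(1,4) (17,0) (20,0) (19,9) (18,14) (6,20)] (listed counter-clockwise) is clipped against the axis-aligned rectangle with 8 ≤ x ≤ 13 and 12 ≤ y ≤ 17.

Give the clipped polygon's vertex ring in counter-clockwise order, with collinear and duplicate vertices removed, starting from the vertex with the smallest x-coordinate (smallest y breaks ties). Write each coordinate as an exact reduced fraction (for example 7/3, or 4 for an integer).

1. After x ≥ 8: [(8,9/4) (17,0) (20,0) (19,9) (18,14) (8,19)]
2. After x ≤ 13: [(8,9/4) (13,1) (13,33/2) (8,19)]
3. After y ≥ 12: [(8,12) (13,12) (13,33/2) (8,19)]
4. After y ≤ 17: [(8,17) (8,12) (13,12) (13,33/2) (12,17)]
5. Canonical ring: [(8,12) (13,12) (13,33/2) (12,17) (8,17)]

Clipped polygon: [(8,12) (13,12) (13,33/2) (12,17) (8,17)]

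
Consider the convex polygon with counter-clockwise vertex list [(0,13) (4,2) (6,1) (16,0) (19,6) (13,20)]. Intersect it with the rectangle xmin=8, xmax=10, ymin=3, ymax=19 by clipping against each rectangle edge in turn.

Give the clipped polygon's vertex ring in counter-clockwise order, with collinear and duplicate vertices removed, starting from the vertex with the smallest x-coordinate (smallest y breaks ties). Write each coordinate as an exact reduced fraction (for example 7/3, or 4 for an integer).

Clipped polygon: [(8,3) (10,3) (10,239/13) (8,225/13)]

1. After x ≥ 8: [(8,225/13) (8,4/5) (16,0) (19,6) (13,20)]
2. After x ≤ 10: [(10,239/13) (8,225/13) (8,4/5) (10,3/5)]
3. After y ≥ 3: [(10,3) (10,239/13) (8,225/13) (8,3)]
4. After y ≤ 19: [(10,3) (10,239/13) (8,225/13) (8,3)]
5. Canonical ring: [(8,3) (10,3) (10,239/13) (8,225/13)]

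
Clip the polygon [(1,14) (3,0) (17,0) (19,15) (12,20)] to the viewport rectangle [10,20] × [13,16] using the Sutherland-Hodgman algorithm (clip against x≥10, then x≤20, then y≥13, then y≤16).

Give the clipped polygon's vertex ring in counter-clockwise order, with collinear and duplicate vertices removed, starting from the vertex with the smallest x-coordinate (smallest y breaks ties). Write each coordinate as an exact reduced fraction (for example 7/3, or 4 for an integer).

1. After x ≥ 10: [(10,208/11) (10,0) (17,0) (19,15) (12,20)]
2. After x ≤ 20: [(10,208/11) (10,0) (17,0) (19,15) (12,20)]
3. After y ≥ 13: [(10,208/11) (10,13) (281/15,13) (19,15) (12,20)]
4. After y ≤ 16: [(10,16) (10,13) (281/15,13) (19,15) (88/5,16)]
5. Canonical ring: [(10,13) (281/15,13) (19,15) (88/5,16) (10,16)]

Clipped polygon: [(10,13) (281/15,13) (19,15) (88/5,16) (10,16)]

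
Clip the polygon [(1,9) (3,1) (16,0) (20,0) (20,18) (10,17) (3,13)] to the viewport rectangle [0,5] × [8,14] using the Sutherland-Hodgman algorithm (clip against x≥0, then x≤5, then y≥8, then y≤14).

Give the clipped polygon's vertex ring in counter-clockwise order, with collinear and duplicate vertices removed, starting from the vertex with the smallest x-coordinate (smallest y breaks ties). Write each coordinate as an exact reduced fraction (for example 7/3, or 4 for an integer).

Clipped polygon: [(1,9) (5/4,8) (5,8) (5,14) (19/4,14) (3,13)]

1. After x ≥ 0: [(1,9) (3,1) (16,0) (20,0) (20,18) (10,17) (3,13)]
2. After x ≤ 5: [(1,9) (3,1) (5,11/13) (5,99/7) (3,13)]
3. After y ≥ 8: [(1,9) (5/4,8) (5,8) (5,99/7) (3,13)]
4. After y ≤ 14: [(1,9) (5/4,8) (5,8) (5,14) (19/4,14) (3,13)]
5. Canonical ring: [(1,9) (5/4,8) (5,8) (5,14) (19/4,14) (3,13)]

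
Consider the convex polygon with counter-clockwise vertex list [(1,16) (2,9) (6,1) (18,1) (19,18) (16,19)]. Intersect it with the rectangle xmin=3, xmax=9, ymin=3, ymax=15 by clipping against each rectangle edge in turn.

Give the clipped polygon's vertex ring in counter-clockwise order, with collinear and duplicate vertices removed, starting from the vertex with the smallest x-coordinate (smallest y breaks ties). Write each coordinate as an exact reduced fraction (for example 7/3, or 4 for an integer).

1. After x ≥ 3: [(3,82/5) (3,7) (6,1) (18,1) (19,18) (16,19)]
2. After x ≤ 9: [(9,88/5) (3,82/5) (3,7) (6,1) (9,1)]
3. After y ≥ 3: [(9,3) (9,88/5) (3,82/5) (3,7) (5,3)]
4. After y ≤ 15: [(9,3) (9,15) (3,15) (3,7) (5,3)]
5. Canonical ring: [(3,7) (5,3) (9,3) (9,15) (3,15)]

Clipped polygon: [(3,7) (5,3) (9,3) (9,15) (3,15)]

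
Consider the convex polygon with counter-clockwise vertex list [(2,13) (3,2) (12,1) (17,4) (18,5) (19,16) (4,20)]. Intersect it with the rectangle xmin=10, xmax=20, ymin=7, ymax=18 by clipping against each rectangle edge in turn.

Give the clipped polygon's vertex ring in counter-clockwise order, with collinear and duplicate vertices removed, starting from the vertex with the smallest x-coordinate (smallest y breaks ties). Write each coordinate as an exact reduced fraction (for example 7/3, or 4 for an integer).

1. After x ≥ 10: [(10,11/9) (12,1) (17,4) (18,5) (19,16) (10,92/5)]
2. After x ≤ 20: [(10,11/9) (12,1) (17,4) (18,5) (19,16) (10,92/5)]
3. After y ≥ 7: [(10,7) (200/11,7) (19,16) (10,92/5)]
4. After y ≤ 18: [(10,18) (10,7) (200/11,7) (19,16) (23/2,18)]
5. Canonical ring: [(10,7) (200/11,7) (19,16) (23/2,18) (10,18)]

Clipped polygon: [(10,7) (200/11,7) (19,16) (23/2,18) (10,18)]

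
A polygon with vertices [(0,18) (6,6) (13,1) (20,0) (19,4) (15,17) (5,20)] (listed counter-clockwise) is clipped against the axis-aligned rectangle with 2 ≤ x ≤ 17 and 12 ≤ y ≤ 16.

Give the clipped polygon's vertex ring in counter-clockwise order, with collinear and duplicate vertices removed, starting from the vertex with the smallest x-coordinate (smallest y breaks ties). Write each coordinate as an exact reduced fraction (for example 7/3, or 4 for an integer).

Clipped polygon: [(2,14) (3,12) (215/13,12) (199/13,16) (2,16)]

1. After x ≥ 2: [(2,94/5) (2,14) (6,6) (13,1) (20,0) (19,4) (15,17) (5,20)]
2. After x ≤ 17: [(2,94/5) (2,14) (6,6) (13,1) (17,3/7) (17,21/2) (15,17) (5,20)]
3. After y ≥ 12: [(2,94/5) (2,14) (3,12) (215/13,12) (15,17) (5,20)]
4. After y ≤ 16: [(2,16) (2,14) (3,12) (215/13,12) (199/13,16)]
5. Canonical ring: [(2,14) (3,12) (215/13,12) (199/13,16) (2,16)]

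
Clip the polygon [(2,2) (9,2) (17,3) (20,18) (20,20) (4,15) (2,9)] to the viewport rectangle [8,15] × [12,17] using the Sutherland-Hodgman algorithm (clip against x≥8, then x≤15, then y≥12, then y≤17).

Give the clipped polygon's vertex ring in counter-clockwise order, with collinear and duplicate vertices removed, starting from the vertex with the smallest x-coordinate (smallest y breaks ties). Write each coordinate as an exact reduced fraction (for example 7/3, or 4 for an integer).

1. After x ≥ 8: [(8,2) (9,2) (17,3) (20,18) (20,20) (8,65/4)]
2. After x ≤ 15: [(8,2) (9,2) (15,11/4) (15,295/16) (8,65/4)]
3. After y ≥ 12: [(8,12) (15,12) (15,295/16) (8,65/4)]
4. After y ≤ 17: [(8,12) (15,12) (15,17) (52/5,17) (8,65/4)]
5. Canonical ring: [(8,12) (15,12) (15,17) (52/5,17) (8,65/4)]

Clipped polygon: [(8,12) (15,12) (15,17) (52/5,17) (8,65/4)]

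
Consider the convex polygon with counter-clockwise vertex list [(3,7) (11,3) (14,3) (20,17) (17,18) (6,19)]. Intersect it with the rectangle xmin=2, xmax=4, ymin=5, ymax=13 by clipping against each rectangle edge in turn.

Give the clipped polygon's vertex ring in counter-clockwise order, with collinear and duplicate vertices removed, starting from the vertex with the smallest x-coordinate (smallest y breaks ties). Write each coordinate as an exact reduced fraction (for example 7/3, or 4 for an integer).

1. After x ≥ 2: [(3,7) (11,3) (14,3) (20,17) (17,18) (6,19)]
2. After x ≤ 4: [(4,11) (3,7) (4,13/2)]
3. After y ≥ 5: [(4,11) (3,7) (4,13/2)]
4. After y ≤ 13: [(4,11) (3,7) (4,13/2)]
5. Canonical ring: [(3,7) (4,13/2) (4,11)]

Clipped polygon: [(3,7) (4,13/2) (4,11)]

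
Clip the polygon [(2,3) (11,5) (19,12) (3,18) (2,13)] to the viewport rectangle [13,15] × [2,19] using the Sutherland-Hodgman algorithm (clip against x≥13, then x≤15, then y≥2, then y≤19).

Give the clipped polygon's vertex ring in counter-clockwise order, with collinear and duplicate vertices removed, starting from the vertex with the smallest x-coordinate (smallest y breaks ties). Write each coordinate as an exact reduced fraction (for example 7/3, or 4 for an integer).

Clipped polygon: [(13,27/4) (15,17/2) (15,27/2) (13,57/4)]

1. After x ≥ 13: [(13,27/4) (19,12) (13,57/4)]
2. After x ≤ 15: [(13,27/4) (15,17/2) (15,27/2) (13,57/4)]
3. After y ≥ 2: [(13,27/4) (15,17/2) (15,27/2) (13,57/4)]
4. After y ≤ 19: [(13,27/4) (15,17/2) (15,27/2) (13,57/4)]
5. Canonical ring: [(13,27/4) (15,17/2) (15,27/2) (13,57/4)]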